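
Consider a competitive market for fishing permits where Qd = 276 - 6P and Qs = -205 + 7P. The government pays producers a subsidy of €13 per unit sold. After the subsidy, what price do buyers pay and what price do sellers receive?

Pre-subsidy: 276 - 6P = -205 + 7P gives P* = 37, Q* = 54.
With the subsidy, sellers receive Ps = Pb + 13 for each unit, where Pb is the price buyers pay.
Supply in terms of Pb becomes Qs = -205 + 7(Pb + 13) = -114 + 7Pb. Setting this equal to demand: 276 - 6Pb = -114 + 7Pb, so Pb = 30.
Sellers receive Ps = 30 + 13 = 43; Q' = 276 − 6·30 = 96.

Buyers pay €30; sellers receive €43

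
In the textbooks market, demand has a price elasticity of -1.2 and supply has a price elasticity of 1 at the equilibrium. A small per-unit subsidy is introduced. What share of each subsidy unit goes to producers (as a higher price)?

Producer share = 6/11

For a small subsidy around the equilibrium, the benefit split depends on the relative slopes, which at a point are proportional to the elasticities.
Buyer share = εs/(εs + |εd|) = 1/(1 + 1.2) = 5/11; seller share = |εd|/(εs + |εd|) = 6/11.
So producers capture 6/11 of the subsidy.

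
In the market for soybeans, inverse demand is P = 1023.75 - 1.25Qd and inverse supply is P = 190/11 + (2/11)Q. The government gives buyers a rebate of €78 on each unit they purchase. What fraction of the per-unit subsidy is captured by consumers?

Consumer share = 55/63

Pre-subsidy: 1023.75 - 1.25Q = 190/11 + (2/11)Q gives Q* = 44285/63 and P* = 9140/63.
With the rebate, buyers effectively pay Pb = Ps − 78, where Ps is the price sellers receive.
On the curves, Pb = 1023.75 - 1.25Q and Ps = 190/11 + (2/11)Q; the wedge Ps − Pb = 78 gives 190/11 + (2/11)Q − (1023.75 - 1.25Q) = 78, so Q' = 47717/63.
Then Pb = 1023.75 − 1.25·(47717/63) = 4850/63 and Ps = 190/11 + (2/11)·(47717/63) = 9764/63.
Buyers' price falls by P* − Pb = 9140/63 − 4850/63 = 1430/21; sellers' price rises by Ps − P* = 9764/63 − 9140/63 = 208/21.
So consumers capture (1430/21)/78 = 55/63 of each unit of subsidy.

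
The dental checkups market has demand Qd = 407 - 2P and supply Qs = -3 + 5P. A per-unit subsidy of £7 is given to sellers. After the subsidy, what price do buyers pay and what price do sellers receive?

Pre-subsidy: 407 - 2P = -3 + 5P gives P* = 410/7, Q* = 2029/7.
With the subsidy, sellers receive Ps = Pb + 7 for each unit, where Pb is the price buyers pay.
Supply in terms of Pb becomes Qs = -3 + 5(Pb + 7) = 32 + 5Pb. Setting this equal to demand: 407 - 2Pb = 32 + 5Pb, so Pb = 375/7.
Sellers receive Ps = 375/7 + 7 = 424/7; Q' = 407 − 2·(375/7) = 2099/7.

Buyers pay 375/7; sellers receive 424/7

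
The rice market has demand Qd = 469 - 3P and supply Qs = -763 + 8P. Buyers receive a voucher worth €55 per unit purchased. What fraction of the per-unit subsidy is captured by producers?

Pre-subsidy: 469 - 3P = -763 + 8P gives P* = 112, Q* = 133.
With the rebate, buyers effectively pay Pb = Ps − 55, where Ps is the price sellers receive.
Demand in terms of Ps becomes Qd = 469 − 3(Ps − 55) = 634 - 3Ps. Setting this equal to supply: 634 - 3Ps = -763 + 8Ps, so Ps = 127.
Buyers pay Pb = 127 − 55 = 72; Q' = -763 + 8·127 = 253.
Buyers' price falls by P* − Pb = 112 − 72 = 40; sellers' price rises by Ps − P* = 127 − 112 = 15.
So producers capture 15/55 = 3/11 of each unit of subsidy.

Producer share = 3/11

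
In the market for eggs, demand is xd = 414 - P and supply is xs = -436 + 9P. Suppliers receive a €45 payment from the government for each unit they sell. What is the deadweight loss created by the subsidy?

Pre-subsidy: 414 - P = -436 + 9P gives P* = 85, x* = 329.
With the subsidy, sellers receive Ps = Pb + 45 for each unit, where Pb is the price buyers pay.
Supply in terms of Pb becomes xs = -436 + 9(Pb + 45) = -31 + 9Pb. Setting this equal to demand: 414 - Pb = -31 + 9Pb, so Pb = 44.5.
Sellers receive Ps = 44.5 + 45 = 89.5; x' = 414 − 1·44.5 = 369.5.
The subsidy expands output by 369.5 − 329 = 40.5 past the efficient level; on those units the gap between marginal cost and willingness to pay runs from 0 up to 45.
DWL = ½ × 45 × 40.5 = 911.25.

Deadweight loss = €911.25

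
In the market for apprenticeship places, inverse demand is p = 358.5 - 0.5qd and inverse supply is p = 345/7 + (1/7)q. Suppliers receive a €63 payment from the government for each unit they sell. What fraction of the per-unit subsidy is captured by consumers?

Consumer share = 7/9

Pre-subsidy: 358.5 - 0.5q = 345/7 + (1/7)q gives q* = 481 and p* = 118.
With the subsidy, sellers receive ps = pb + 63 for each unit, where pb is the price buyers pay.
On the curves, pb = 358.5 - 0.5q and ps = 345/7 + (1/7)q; the wedge ps − pb = 63 gives 345/7 + (1/7)q − (358.5 - 0.5q) = 63, so q' = 579.
Then pb = 358.5 − 0.5·579 = 69 and ps = 345/7 + (1/7)·579 = 132.
Buyers' price falls by p* − pb = 118 − 69 = 49; sellers' price rises by ps − p* = 132 − 118 = 14.
So consumers capture 49/63 = 7/9 of each unit of subsidy.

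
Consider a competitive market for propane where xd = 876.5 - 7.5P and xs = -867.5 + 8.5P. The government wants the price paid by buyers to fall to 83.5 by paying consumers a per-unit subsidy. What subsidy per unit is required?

At a buyer price of 83.5, quantity demanded is 876.5 − 7.5·83.5 = 250.25.
Sellers supply 250.25 only when they receive Ps with -867.5 + 8.5·Ps = 250.25, i.e. Ps = 131.5.
s = Ps − Pb = 131.5 − 83.5 = 48.

Required subsidy s = 48 per unit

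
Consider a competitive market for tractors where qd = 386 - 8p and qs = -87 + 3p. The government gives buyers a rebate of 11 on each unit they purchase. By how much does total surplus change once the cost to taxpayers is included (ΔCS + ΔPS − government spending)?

Pre-subsidy: 386 - 8p = -87 + 3p gives p* = 43, q* = 42.
With the rebate, buyers effectively pay pb = ps − 11, where ps is the price sellers receive.
Demand in terms of ps becomes qd = 386 − 8(ps − 11) = 474 - 8ps. Setting this equal to supply: 474 - 8ps = -87 + 3ps, so ps = 51.
Buyers pay pb = 51 − 11 = 40; q' = -87 + 3·51 = 66.
ΔCS = ½(42 + 66)(43 − 40) = 162; ΔPS = ½(42 + 66)(51 − 43) = 432.
Government spending = 11 × 66 = 726.
Net change = 162 + 432 − 726 = -132. The loss equals the DWL triangle ½·11·24.

Net change in total surplus = -132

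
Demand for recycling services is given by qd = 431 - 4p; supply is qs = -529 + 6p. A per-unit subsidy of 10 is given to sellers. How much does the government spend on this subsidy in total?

Pre-subsidy: 431 - 4p = -529 + 6p gives p* = 96, q* = 47.
With the subsidy, sellers receive ps = pb + 10 for each unit, where pb is the price buyers pay.
Supply in terms of pb becomes qs = -529 + 6(pb + 10) = -469 + 6pb. Setting this equal to demand: 431 - 4pb = -469 + 6pb, so pb = 90.
Sellers receive ps = 90 + 10 = 100; q' = 431 − 4·90 = 71.
Government outlay = subsidy × quantity = 10 × 71 = 710.

Government cost = 710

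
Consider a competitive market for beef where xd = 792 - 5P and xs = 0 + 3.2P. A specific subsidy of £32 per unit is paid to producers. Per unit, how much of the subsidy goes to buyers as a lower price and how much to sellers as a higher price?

Buyers gain 512/41 per unit; sellers gain 800/41 per unit

Pre-subsidy: 792 - 5P = 0 + 3.2P gives P* = 3960/41, x* = 12672/41.
With the subsidy, sellers receive Ps = Pb + 32 for each unit, where Pb is the price buyers pay.
Supply in terms of Pb becomes xs = 0 + 3.2(Pb + 32) = 102.4 + 3.2Pb. Setting this equal to demand: 792 - 5Pb = 102.4 + 3.2Pb, so Pb = 3448/41.
Sellers receive Ps = 3448/41 + 32 = 4760/41; x' = 792 − 5·(3448/41) = 15232/41.
Buyers' price falls by P* − Pb = 3960/41 − 3448/41 = 512/41; sellers' price rises by Ps − P* = 4760/41 − 3960/41 = 800/41.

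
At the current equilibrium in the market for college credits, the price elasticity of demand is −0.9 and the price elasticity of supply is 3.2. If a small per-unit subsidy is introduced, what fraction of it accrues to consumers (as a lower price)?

Consumer share = 32/41

For a small subsidy around the equilibrium, the benefit split depends on the relative slopes, which at a point are proportional to the elasticities.
Buyer share = εs/(εs + |εd|) = 3.2/(3.2 + 0.9) = 32/41; seller share = |εd|/(εs + |εd|) = 9/41.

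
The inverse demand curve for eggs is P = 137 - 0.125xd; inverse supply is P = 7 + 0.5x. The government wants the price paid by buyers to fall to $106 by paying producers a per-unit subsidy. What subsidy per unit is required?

Required subsidy s = $25 per unit

At a buyer price of 106, quantity demanded is 1096 − 8·106 = 248.
Sellers supply 248 only when they receive Ps = 7 + 0.5·248 = 131.
s = Ps − Pb = 131 − 106 = 25.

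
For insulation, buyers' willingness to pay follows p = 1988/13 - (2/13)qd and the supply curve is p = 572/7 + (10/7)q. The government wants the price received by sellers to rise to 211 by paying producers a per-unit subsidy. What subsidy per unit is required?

At a seller price of 211, quantity supplied is -57.2 + 0.7·211 = 90.5.
Buyers absorb 90.5 only when they pay pb = 1988/13 − (2/13)·90.5 = 139.
s = ps − pb = 211 − 139 = 72.

Required subsidy s = 72 per unit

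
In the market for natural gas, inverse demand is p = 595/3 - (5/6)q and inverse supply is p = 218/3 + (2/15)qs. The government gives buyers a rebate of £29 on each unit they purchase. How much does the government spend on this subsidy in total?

Government cost = £4640

Pre-subsidy: 595/3 - (5/6)q = 218/3 + (2/15)q gives q* = 130 and p* = 90.
With the rebate, buyers effectively pay pb = ps − 29, where ps is the price sellers receive.
On the curves, pb = 595/3 - (5/6)q and ps = 218/3 + (2/15)q; the wedge ps − pb = 29 gives 218/3 + (2/15)q − (595/3 - (5/6)q) = 29, so q' = 160.
Then pb = 595/3 − (5/6)·160 = 65 and ps = 218/3 + (2/15)·160 = 94.
Government outlay = subsidy × quantity = 29 × 160 = 4640.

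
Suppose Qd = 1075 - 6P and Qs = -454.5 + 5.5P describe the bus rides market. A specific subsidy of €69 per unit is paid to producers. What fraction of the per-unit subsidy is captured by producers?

Pre-subsidy: 1075 - 6P = -454.5 + 5.5P gives P* = 133, Q* = 277.
With the subsidy, sellers receive Ps = Pb + 69 for each unit, where Pb is the price buyers pay.
Supply in terms of Pb becomes Qs = -454.5 + 5.5(Pb + 69) = -75 + 5.5Pb. Setting this equal to demand: 1075 - 6Pb = -75 + 5.5Pb, so Pb = 100.
Sellers receive Ps = 100 + 69 = 169; Q' = 1075 − 6·100 = 475.
Buyers' price falls by P* − Pb = 133 − 100 = 33; sellers' price rises by Ps − P* = 169 − 133 = 36.
So producers capture 36/69 = 12/23 of each unit of subsidy.

Producer share = 12/23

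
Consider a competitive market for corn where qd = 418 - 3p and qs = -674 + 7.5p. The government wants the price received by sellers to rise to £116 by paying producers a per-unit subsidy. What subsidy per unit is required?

Required subsidy s = £42 per unit

At a seller price of 116, quantity supplied is -674 + 7.5·116 = 196.
Buyers absorb 196 only when they pay pb with 418 − 3·pb = 196, i.e. pb = 74.
s = ps − pb = 116 − 74 = 42.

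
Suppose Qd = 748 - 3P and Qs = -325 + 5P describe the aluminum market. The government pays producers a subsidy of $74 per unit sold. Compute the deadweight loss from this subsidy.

Pre-subsidy: 748 - 3P = -325 + 5P gives P* = 134.125, Q* = 345.625.
With the subsidy, sellers receive Ps = Pb + 74 for each unit, where Pb is the price buyers pay.
Supply in terms of Pb becomes Qs = -325 + 5(Pb + 74) = 45 + 5Pb. Setting this equal to demand: 748 - 3Pb = 45 + 5Pb, so Pb = 87.875.
Sellers receive Ps = 87.875 + 74 = 161.875; Q' = 748 − 3·87.875 = 484.375.
The subsidy expands output by 484.375 − 345.625 = 138.75 past the efficient level; on those units the gap between marginal cost and willingness to pay runs from 0 up to 74.
DWL = ½ × 74 × 138.75 = 5133.75.

Deadweight loss = $5133.75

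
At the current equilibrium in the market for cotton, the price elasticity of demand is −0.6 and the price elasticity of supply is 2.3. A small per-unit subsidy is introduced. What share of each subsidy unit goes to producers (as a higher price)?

For a small subsidy around the equilibrium, the benefit split depends on the relative slopes, which at a point are proportional to the elasticities.
Buyer share = εs/(εs + |εd|) = 2.3/(2.3 + 0.6) = 23/29; seller share = |εd|/(εs + |εd|) = 6/29.
So producers capture 6/29 of the subsidy.

Producer share = 6/29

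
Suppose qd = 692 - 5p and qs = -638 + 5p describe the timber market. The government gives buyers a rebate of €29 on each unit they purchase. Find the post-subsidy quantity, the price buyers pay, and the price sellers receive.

q' = 99.5; buyers pay €118.5; sellers receive €147.5

Pre-subsidy: 692 - 5p = -638 + 5p gives p* = 133, q* = 27.
With the rebate, buyers effectively pay pb = ps − 29, where ps is the price sellers receive.
Demand in terms of ps becomes qd = 692 − 5(ps − 29) = 837 - 5ps. Setting this equal to supply: 837 - 5ps = -638 + 5ps, so ps = 147.5.
Buyers pay pb = 147.5 − 29 = 118.5; q' = -638 + 5·147.5 = 99.5.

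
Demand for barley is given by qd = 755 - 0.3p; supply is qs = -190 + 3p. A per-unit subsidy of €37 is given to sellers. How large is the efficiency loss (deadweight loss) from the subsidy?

Pre-subsidy: 755 - 0.3p = -190 + 3p gives p* = 3150/11, q* = 7360/11.
With the subsidy, sellers receive ps = pb + 37 for each unit, where pb is the price buyers pay.
Supply in terms of pb becomes qs = -190 + 3(pb + 37) = -79 + 3pb. Setting this equal to demand: 755 - 0.3pb = -79 + 3pb, so pb = 2780/11.
Sellers receive ps = 2780/11 + 37 = 3187/11; q' = 755 − 0.3·(2780/11) = 7471/11.
The subsidy expands output by 7471/11 − 7360/11 = 111/11 past the efficient level; on those units the gap between marginal cost and willingness to pay runs from 0 up to 37.
DWL = ½ × 37 × 111/11 = 4107/22.

Deadweight loss = 4107/22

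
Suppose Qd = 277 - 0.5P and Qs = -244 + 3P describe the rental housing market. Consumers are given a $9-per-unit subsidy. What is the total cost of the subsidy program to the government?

Pre-subsidy: 277 - 0.5P = -244 + 3P gives P* = 1042/7, Q* = 1418/7.
With the rebate, buyers effectively pay Pb = Ps − 9, where Ps is the price sellers receive.
Demand in terms of Ps becomes Qd = 277 − 0.5(Ps − 9) = 281.5 - 0.5Ps. Setting this equal to supply: 281.5 - 0.5Ps = -244 + 3Ps, so Ps = 1051/7.
Buyers pay Pb = 1051/7 − 9 = 988/7; Q' = -244 + 3·(1051/7) = 1445/7.
Government outlay = subsidy × quantity = 9 × 1445/7 = 13005/7.

Government cost = 13005/7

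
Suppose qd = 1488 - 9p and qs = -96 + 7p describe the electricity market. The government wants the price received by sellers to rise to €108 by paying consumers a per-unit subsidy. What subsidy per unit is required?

At a seller price of 108, quantity supplied is -96 + 7·108 = 660.
Buyers absorb 660 only when they pay pb with 1488 − 9·pb = 660, i.e. pb = 92.
s = ps − pb = 108 − 92 = 16.

Required subsidy s = €16 per unit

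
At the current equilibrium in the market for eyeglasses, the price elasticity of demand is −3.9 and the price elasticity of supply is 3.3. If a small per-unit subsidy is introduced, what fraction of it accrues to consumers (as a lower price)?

Consumer share = 11/24

For a small subsidy around the equilibrium, the benefit split depends on the relative slopes, which at a point are proportional to the elasticities.
Buyer share = εs/(εs + |εd|) = 3.3/(3.3 + 3.9) = 11/24; seller share = |εd|/(εs + |εd|) = 13/24.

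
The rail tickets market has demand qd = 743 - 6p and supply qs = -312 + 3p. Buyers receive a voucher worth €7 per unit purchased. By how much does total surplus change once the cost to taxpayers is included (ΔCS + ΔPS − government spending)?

Pre-subsidy: 743 - 6p = -312 + 3p gives p* = 1055/9, q* = 119/3.
With the rebate, buyers effectively pay pb = ps − 7, where ps is the price sellers receive.
Demand in terms of ps becomes qd = 743 − 6(ps − 7) = 785 - 6ps. Setting this equal to supply: 785 - 6ps = -312 + 3ps, so ps = 1097/9.
Buyers pay pb = 1097/9 − 7 = 1034/9; q' = -312 + 3·(1097/9) = 161/3.
ΔCS = ½(119/3 + 161/3)(1055/9 − 1034/9) = 980/9; ΔPS = ½(119/3 + 161/3)(1097/9 − 1055/9) = 1960/9.
Government spending = 7 × 161/3 = 1127/3.
Net change = 980/9 + 1960/9 − 1127/3 = -49. The loss equals the DWL triangle ½·7·14.

Net change in total surplus = -€49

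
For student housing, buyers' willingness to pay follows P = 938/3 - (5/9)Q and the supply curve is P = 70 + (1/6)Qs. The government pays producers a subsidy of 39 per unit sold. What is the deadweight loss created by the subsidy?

Pre-subsidy: 938/3 - (5/9)Q = 70 + (1/6)Q gives Q* = 336 and P* = 126.
With the subsidy, sellers receive Ps = Pb + 39 for each unit, where Pb is the price buyers pay.
On the curves, Pb = 938/3 - (5/9)Q and Ps = 70 + (1/6)Q; the wedge Ps − Pb = 39 gives 70 + (1/6)Q − (938/3 - (5/9)Q) = 39, so Q' = 390.
Then Pb = 938/3 − (5/9)·390 = 96 and Ps = 70 + (1/6)·390 = 135.
The subsidy expands output by 390 − 336 = 54 past the efficient level; on those units the gap between marginal cost and willingness to pay runs from 0 up to 39.
DWL = ½ × 39 × 54 = 1053.

Deadweight loss = 1053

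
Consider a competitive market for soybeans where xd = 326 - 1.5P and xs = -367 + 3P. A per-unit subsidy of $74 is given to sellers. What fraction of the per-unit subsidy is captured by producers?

Producer share = 1/3

Pre-subsidy: 326 - 1.5P = -367 + 3P gives P* = 154, x* = 95.
With the subsidy, sellers receive Ps = Pb + 74 for each unit, where Pb is the price buyers pay.
Supply in terms of Pb becomes xs = -367 + 3(Pb + 74) = -145 + 3Pb. Setting this equal to demand: 326 - 1.5Pb = -145 + 3Pb, so Pb = 314/3.
Sellers receive Ps = 314/3 + 74 = 536/3; x' = 326 − 1.5·(314/3) = 169.
Buyers' price falls by P* − Pb = 154 − 314/3 = 148/3; sellers' price rises by Ps − P* = 536/3 − 154 = 74/3.
So producers capture (74/3)/74 = 1/3 of each unit of subsidy.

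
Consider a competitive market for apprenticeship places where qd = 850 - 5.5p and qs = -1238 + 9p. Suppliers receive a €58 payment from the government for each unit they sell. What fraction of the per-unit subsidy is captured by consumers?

Pre-subsidy: 850 - 5.5p = -1238 + 9p gives p* = 144, q* = 58.
With the subsidy, sellers receive ps = pb + 58 for each unit, where pb is the price buyers pay.
Supply in terms of pb becomes qs = -1238 + 9(pb + 58) = -716 + 9pb. Setting this equal to demand: 850 - 5.5pb = -716 + 9pb, so pb = 108.
Sellers receive ps = 108 + 58 = 166; q' = 850 − 5.5·108 = 256.
Buyers' price falls by p* − pb = 144 − 108 = 36; sellers' price rises by ps − p* = 166 − 144 = 22.
So consumers capture 36/58 = 18/29 of each unit of subsidy.

Consumer share = 18/29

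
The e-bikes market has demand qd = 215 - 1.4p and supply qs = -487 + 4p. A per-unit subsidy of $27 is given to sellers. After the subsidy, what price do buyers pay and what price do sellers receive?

Buyers pay $110; sellers receive $137

Pre-subsidy: 215 - 1.4p = -487 + 4p gives p* = 130, q* = 33.
With the subsidy, sellers receive ps = pb + 27 for each unit, where pb is the price buyers pay.
Supply in terms of pb becomes qs = -487 + 4(pb + 27) = -379 + 4pb. Setting this equal to demand: 215 - 1.4pb = -379 + 4pb, so pb = 110.
Sellers receive ps = 110 + 27 = 137; q' = 215 − 1.4·110 = 61.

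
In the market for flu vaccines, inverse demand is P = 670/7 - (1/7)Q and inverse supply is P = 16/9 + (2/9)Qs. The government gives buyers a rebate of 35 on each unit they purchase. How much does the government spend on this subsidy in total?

Government cost = 284305/23

Pre-subsidy: 670/7 - (1/7)Q = 16/9 + (2/9)Q gives Q* = 5918/23 and P* = 1356/23.
With the rebate, buyers effectively pay Pb = Ps − 35, where Ps is the price sellers receive.
On the curves, Pb = 670/7 - (1/7)Q and Ps = 16/9 + (2/9)Q; the wedge Ps − Pb = 35 gives 16/9 + (2/9)Q − (670/7 - (1/7)Q) = 35, so Q' = 8123/23.
Then Pb = 670/7 − (1/7)·(8123/23) = 1041/23 and Ps = 16/9 + (2/9)·(8123/23) = 1846/23.
Government outlay = subsidy × quantity = 35 × 8123/23 = 284305/23.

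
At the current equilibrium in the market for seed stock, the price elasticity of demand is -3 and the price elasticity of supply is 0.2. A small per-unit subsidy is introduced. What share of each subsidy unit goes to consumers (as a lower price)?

Consumer share = 0.0625

For a small subsidy around the equilibrium, the benefit split depends on the relative slopes, which at a point are proportional to the elasticities.
Buyer share = εs/(εs + |εd|) = 0.2/(0.2 + 3) = 0.0625; seller share = |εd|/(εs + |εd|) = 0.9375.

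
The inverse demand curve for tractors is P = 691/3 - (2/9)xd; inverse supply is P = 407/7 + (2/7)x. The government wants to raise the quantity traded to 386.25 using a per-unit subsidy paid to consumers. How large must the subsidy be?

Required subsidy s = 24 per unit

At x = 386.25, from the demand curve buyers pay Pb = 691/3 − (2/9)·386.25 = 144.5; from the supply curve sellers need Ps = 407/7 + (2/7)·386.25 = 168.5.
The subsidy must fill the gap: s = Ps − Pb = 168.5 − 144.5 = 24.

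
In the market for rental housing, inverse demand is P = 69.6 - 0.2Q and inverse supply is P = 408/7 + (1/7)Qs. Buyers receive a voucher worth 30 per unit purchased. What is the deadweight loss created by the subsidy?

Pre-subsidy: 69.6 - 0.2Q = 408/7 + (1/7)Q gives Q* = 33 and P* = 63.
With the rebate, buyers effectively pay Pb = Ps − 30, where Ps is the price sellers receive.
On the curves, Pb = 69.6 - 0.2Q and Ps = 408/7 + (1/7)Q; the wedge Ps − Pb = 30 gives 408/7 + (1/7)Q − (69.6 - 0.2Q) = 30, so Q' = 120.5.
Then Pb = 69.6 − 0.2·120.5 = 45.5 and Ps = 408/7 + (1/7)·120.5 = 75.5.
The subsidy expands output by 120.5 − 33 = 87.5 past the efficient level; on those units the gap between marginal cost and willingness to pay runs from 0 up to 30.
DWL = ½ × 30 × 87.5 = 1312.5.

Deadweight loss = 1312.5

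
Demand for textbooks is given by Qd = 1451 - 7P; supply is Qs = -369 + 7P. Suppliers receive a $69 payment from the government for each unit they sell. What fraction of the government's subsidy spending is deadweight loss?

Pre-subsidy: 1451 - 7P = -369 + 7P gives P* = 130, Q* = 541.
With the subsidy, sellers receive Ps = Pb + 69 for each unit, where Pb is the price buyers pay.
Supply in terms of Pb becomes Qs = -369 + 7(Pb + 69) = 114 + 7Pb. Setting this equal to demand: 1451 - 7Pb = 114 + 7Pb, so Pb = 95.5.
Sellers receive Ps = 95.5 + 69 = 164.5; Q' = 1451 − 7·95.5 = 782.5.
ΔCS = ½(541 + 782.5)(130 − 95.5) = 22830.375; ΔPS = ½(541 + 782.5)(164.5 − 130) = 22830.375.
Government spending = 69 × 782.5 = 53992.5.
DWL = ½ × 69 × (782.5 − 541) = 8331.75; fraction = 8331.75 / 53992.5 = 483/3130.

DWL / government spending = 483/3130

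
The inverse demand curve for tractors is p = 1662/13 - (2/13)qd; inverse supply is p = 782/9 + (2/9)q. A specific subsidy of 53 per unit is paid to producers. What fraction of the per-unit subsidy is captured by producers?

Producer share = 13/22

Pre-subsidy: 1662/13 - (2/13)q = 782/9 + (2/9)q gives q* = 1198/11 and p* = 1222/11.
With the subsidy, sellers receive ps = pb + 53 for each unit, where pb is the price buyers pay.
On the curves, pb = 1662/13 - (2/13)q and ps = 782/9 + (2/9)q; the wedge ps − pb = 53 gives 782/9 + (2/9)q − (1662/13 - (2/13)q) = 53, so q' = 10993/44.
Then pb = 1662/13 − (2/13)·(10993/44) = 1967/22 and ps = 782/9 + (2/9)·(10993/44) = 3133/22.
Buyers' price falls by p* − pb = 1222/11 − 1967/22 = 477/22; sellers' price rises by ps − p* = 3133/22 − 1222/11 = 689/22.
So producers capture (689/22)/53 = 13/22 of each unit of subsidy.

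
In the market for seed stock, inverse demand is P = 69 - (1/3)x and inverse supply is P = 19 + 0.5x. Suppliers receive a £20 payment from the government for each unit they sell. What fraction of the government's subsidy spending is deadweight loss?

Pre-subsidy: 69 - (1/3)x = 19 + 0.5x gives x* = 60 and P* = 49.
With the subsidy, sellers receive Ps = Pb + 20 for each unit, where Pb is the price buyers pay.
On the curves, Pb = 69 - (1/3)x and Ps = 19 + 0.5x; the wedge Ps − Pb = 20 gives 19 + 0.5x − (69 - (1/3)x) = 20, so x' = 84.
Then Pb = 69 − (1/3)·84 = 41 and Ps = 19 + 0.5·84 = 61.
ΔCS = ½(60 + 84)(49 − 41) = 576; ΔPS = ½(60 + 84)(61 − 49) = 864.
Government spending = 20 × 84 = 1680.
DWL = ½ × 20 × (84 − 60) = 240; fraction = 240 / 1680 = 1/7.

DWL / government spending = 1/7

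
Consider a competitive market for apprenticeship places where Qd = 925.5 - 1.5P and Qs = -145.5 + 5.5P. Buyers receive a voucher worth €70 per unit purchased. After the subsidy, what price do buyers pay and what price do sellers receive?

Pre-subsidy: 925.5 - 1.5P = -145.5 + 5.5P gives P* = 153, Q* = 696.
With the rebate, buyers effectively pay Pb = Ps − 70, where Ps is the price sellers receive.
Demand in terms of Ps becomes Qd = 925.5 − 1.5(Ps − 70) = 1030.5 - 1.5Ps. Setting this equal to supply: 1030.5 - 1.5Ps = -145.5 + 5.5Ps, so Ps = 168.
Buyers pay Pb = 168 − 70 = 98; Q' = -145.5 + 5.5·168 = 778.5.

Buyers pay €98; sellers receive €168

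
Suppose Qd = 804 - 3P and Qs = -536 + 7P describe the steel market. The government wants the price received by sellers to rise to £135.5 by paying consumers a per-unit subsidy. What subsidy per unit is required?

At a seller price of 135.5, quantity supplied is -536 + 7·135.5 = 412.5.
Buyers absorb 412.5 only when they pay Pb with 804 − 3·Pb = 412.5, i.e. Pb = 130.5.
s = Ps − Pb = 135.5 − 130.5 = 5.

Required subsidy s = £5 per unit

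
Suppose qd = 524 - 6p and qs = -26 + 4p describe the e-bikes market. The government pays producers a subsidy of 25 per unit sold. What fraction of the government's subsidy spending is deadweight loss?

DWL / government spending = 15/127

Pre-subsidy: 524 - 6p = -26 + 4p gives p* = 55, q* = 194.
With the subsidy, sellers receive ps = pb + 25 for each unit, where pb is the price buyers pay.
Supply in terms of pb becomes qs = -26 + 4(pb + 25) = 74 + 4pb. Setting this equal to demand: 524 - 6pb = 74 + 4pb, so pb = 45.
Sellers receive ps = 45 + 25 = 70; q' = 524 − 6·45 = 254.
ΔCS = ½(194 + 254)(55 − 45) = 2240; ΔPS = ½(194 + 254)(70 − 55) = 3360.
Government spending = 25 × 254 = 6350.
DWL = ½ × 25 × (254 − 194) = 750; fraction = 750 / 6350 = 15/127.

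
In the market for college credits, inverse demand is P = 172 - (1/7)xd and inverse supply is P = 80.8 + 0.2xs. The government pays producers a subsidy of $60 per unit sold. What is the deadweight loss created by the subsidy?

Pre-subsidy: 172 - (1/7)x = 80.8 + 0.2x gives x* = 266 and P* = 134.
With the subsidy, sellers receive Ps = Pb + 60 for each unit, where Pb is the price buyers pay.
On the curves, Pb = 172 - (1/7)x and Ps = 80.8 + 0.2x; the wedge Ps − Pb = 60 gives 80.8 + 0.2x − (172 - (1/7)x) = 60, so x' = 441.
Then Pb = 172 − (1/7)·441 = 109 and Ps = 80.8 + 0.2·441 = 169.
The subsidy expands output by 441 − 266 = 175 past the efficient level; on those units the gap between marginal cost and willingness to pay runs from 0 up to 60.
DWL = ½ × 60 × 175 = 5250.

Deadweight loss = $5250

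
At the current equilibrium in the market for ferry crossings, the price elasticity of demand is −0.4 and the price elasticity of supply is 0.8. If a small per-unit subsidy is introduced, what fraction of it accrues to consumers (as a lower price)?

For a small subsidy around the equilibrium, the benefit split depends on the relative slopes, which at a point are proportional to the elasticities.
Buyer share = εs/(εs + |εd|) = 0.8/(0.8 + 0.4) = 2/3; seller share = |εd|/(εs + |εd|) = 1/3.

Consumer share = 2/3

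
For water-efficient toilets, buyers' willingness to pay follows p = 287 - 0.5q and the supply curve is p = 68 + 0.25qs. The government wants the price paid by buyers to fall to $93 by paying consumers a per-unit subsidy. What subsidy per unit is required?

Required subsidy s = $72 per unit

At a buyer price of 93, quantity demanded is 574 − 2·93 = 388.
Sellers supply 388 only when they receive ps = 68 + 0.25·388 = 165.
s = ps − pb = 165 − 93 = 72.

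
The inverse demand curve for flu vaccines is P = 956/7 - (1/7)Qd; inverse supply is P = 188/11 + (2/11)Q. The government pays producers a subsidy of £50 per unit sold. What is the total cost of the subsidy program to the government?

Pre-subsidy: 956/7 - (1/7)Q = 188/11 + (2/11)Q gives Q* = 368 and P* = 84.
With the subsidy, sellers receive Ps = Pb + 50 for each unit, where Pb is the price buyers pay.
On the curves, Pb = 956/7 - (1/7)Q and Ps = 188/11 + (2/11)Q; the wedge Ps − Pb = 50 gives 188/11 + (2/11)Q − (956/7 - (1/7)Q) = 50, so Q' = 522.
Then Pb = 956/7 − (1/7)·522 = 62 and Ps = 188/11 + (2/11)·522 = 112.
Government outlay = subsidy × quantity = 50 × 522 = 26100.

Government cost = £26100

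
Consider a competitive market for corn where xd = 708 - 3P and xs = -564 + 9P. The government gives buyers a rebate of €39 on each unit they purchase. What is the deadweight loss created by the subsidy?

Pre-subsidy: 708 - 3P = -564 + 9P gives P* = 106, x* = 390.
With the rebate, buyers effectively pay Pb = Ps − 39, where Ps is the price sellers receive.
Demand in terms of Ps becomes xd = 708 − 3(Ps − 39) = 825 - 3Ps. Setting this equal to supply: 825 - 3Ps = -564 + 9Ps, so Ps = 115.75.
Buyers pay Pb = 115.75 − 39 = 76.75; x' = -564 + 9·115.75 = 477.75.
The subsidy expands output by 477.75 − 390 = 87.75 past the efficient level; on those units the gap between marginal cost and willingness to pay runs from 0 up to 39.
DWL = ½ × 39 × 87.75 = 1711.125.

Deadweight loss = €1711.125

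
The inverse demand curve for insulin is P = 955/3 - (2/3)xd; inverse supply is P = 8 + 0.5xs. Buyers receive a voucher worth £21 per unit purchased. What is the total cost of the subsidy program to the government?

Pre-subsidy: 955/3 - (2/3)x = 8 + 0.5x gives x* = 266 and P* = 141.
With the rebate, buyers effectively pay Pb = Ps − 21, where Ps is the price sellers receive.
On the curves, Pb = 955/3 - (2/3)x and Ps = 8 + 0.5x; the wedge Ps − Pb = 21 gives 8 + 0.5x − (955/3 - (2/3)x) = 21, so x' = 284.
Then Pb = 955/3 − (2/3)·284 = 129 and Ps = 8 + 0.5·284 = 150.
Government outlay = subsidy × quantity = 21 × 284 = 5964.

Government cost = £5964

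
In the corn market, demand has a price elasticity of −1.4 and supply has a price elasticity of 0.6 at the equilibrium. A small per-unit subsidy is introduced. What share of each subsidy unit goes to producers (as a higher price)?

Producer share = 0.7

For a small subsidy around the equilibrium, the benefit split depends on the relative slopes, which at a point are proportional to the elasticities.
Buyer share = εs/(εs + |εd|) = 0.6/(0.6 + 1.4) = 0.3; seller share = |εd|/(εs + |εd|) = 0.7.
So producers capture 0.7 of the subsidy.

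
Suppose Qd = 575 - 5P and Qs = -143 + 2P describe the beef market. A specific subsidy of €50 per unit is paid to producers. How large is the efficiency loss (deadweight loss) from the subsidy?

Deadweight loss = 12500/7

Pre-subsidy: 575 - 5P = -143 + 2P gives P* = 718/7, Q* = 435/7.
With the subsidy, sellers receive Ps = Pb + 50 for each unit, where Pb is the price buyers pay.
Supply in terms of Pb becomes Qs = -143 + 2(Pb + 50) = -43 + 2Pb. Setting this equal to demand: 575 - 5Pb = -43 + 2Pb, so Pb = 618/7.
Sellers receive Ps = 618/7 + 50 = 968/7; Q' = 575 − 5·(618/7) = 935/7.
The subsidy expands output by 935/7 − 435/7 = 500/7 past the efficient level; on those units the gap between marginal cost and willingness to pay runs from 0 up to 50.
DWL = ½ × 50 × 500/7 = 12500/7.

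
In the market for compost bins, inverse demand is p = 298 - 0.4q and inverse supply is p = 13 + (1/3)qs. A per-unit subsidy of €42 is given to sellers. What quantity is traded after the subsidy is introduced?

q' = 4905/11

Pre-subsidy: 298 - 0.4q = 13 + (1/3)q gives q* = 4275/11 and p* = 1568/11.
With the subsidy, sellers receive ps = pb + 42 for each unit, where pb is the price buyers pay.
On the curves, pb = 298 - 0.4q and ps = 13 + (1/3)q; the wedge ps − pb = 42 gives 13 + (1/3)q − (298 - 0.4q) = 42, so q' = 4905/11.
Then pb = 298 − 0.4·(4905/11) = 1316/11 and ps = 13 + (1/3)·(4905/11) = 1778/11.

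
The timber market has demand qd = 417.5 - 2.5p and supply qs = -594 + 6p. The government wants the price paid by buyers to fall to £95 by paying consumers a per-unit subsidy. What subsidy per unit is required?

At a buyer price of 95, quantity demanded is 417.5 − 2.5·95 = 180.
Sellers supply 180 only when they receive ps with -594 + 6·ps = 180, i.e. ps = 129.
s = ps − pb = 129 − 95 = 34.

Required subsidy s = £34 per unit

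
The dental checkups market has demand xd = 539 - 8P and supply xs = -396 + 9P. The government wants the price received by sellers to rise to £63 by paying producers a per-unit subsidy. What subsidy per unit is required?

Required subsidy s = £17 per unit

At a seller price of 63, quantity supplied is -396 + 9·63 = 171.
Buyers absorb 171 only when they pay Pb with 539 − 8·Pb = 171, i.e. Pb = 46.
s = Ps − Pb = 63 − 46 = 17.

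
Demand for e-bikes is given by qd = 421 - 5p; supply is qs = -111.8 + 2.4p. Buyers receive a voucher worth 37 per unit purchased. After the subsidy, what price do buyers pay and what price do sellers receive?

Pre-subsidy: 421 - 5p = -111.8 + 2.4p gives p* = 72, q* = 61.
With the rebate, buyers effectively pay pb = ps − 37, where ps is the price sellers receive.
Demand in terms of ps becomes qd = 421 − 5(ps − 37) = 606 - 5ps. Setting this equal to supply: 606 - 5ps = -111.8 + 2.4ps, so ps = 97.
Buyers pay pb = 97 − 37 = 60; q' = -111.8 + 2.4·97 = 121.

Buyers pay 60; sellers receive 97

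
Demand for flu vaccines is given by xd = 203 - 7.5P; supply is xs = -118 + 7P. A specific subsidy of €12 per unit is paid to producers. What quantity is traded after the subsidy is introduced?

Pre-subsidy: 203 - 7.5P = -118 + 7P gives P* = 642/29, x* = 1072/29.
With the subsidy, sellers receive Ps = Pb + 12 for each unit, where Pb is the price buyers pay.
Supply in terms of Pb becomes xs = -118 + 7(Pb + 12) = -34 + 7Pb. Setting this equal to demand: 203 - 7.5Pb = -34 + 7Pb, so Pb = 474/29.
Sellers receive Ps = 474/29 + 12 = 822/29; x' = 203 − 7.5·(474/29) = 2332/29.

x' = 2332/29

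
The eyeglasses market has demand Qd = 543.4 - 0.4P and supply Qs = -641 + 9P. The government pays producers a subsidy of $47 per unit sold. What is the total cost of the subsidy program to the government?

Government cost = $24017

Pre-subsidy: 543.4 - 0.4P = -641 + 9P gives P* = 126, Q* = 493.
With the subsidy, sellers receive Ps = Pb + 47 for each unit, where Pb is the price buyers pay.
Supply in terms of Pb becomes Qs = -641 + 9(Pb + 47) = -218 + 9Pb. Setting this equal to demand: 543.4 - 0.4Pb = -218 + 9Pb, so Pb = 81.
Sellers receive Ps = 81 + 47 = 128; Q' = 543.4 − 0.4·81 = 511.
Government outlay = subsidy × quantity = 47 × 511 = 24017.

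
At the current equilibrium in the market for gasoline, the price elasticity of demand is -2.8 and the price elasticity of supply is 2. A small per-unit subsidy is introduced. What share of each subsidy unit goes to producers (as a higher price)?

For a small subsidy around the equilibrium, the benefit split depends on the relative slopes, which at a point are proportional to the elasticities.
Buyer share = εs/(εs + |εd|) = 2/(2 + 2.8) = 5/12; seller share = |εd|/(εs + |εd|) = 7/12.
So producers capture 7/12 of the subsidy.

Producer share = 7/12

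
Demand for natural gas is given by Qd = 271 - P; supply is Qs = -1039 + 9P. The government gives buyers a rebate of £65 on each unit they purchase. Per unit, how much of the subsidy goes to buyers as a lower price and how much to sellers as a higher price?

Pre-subsidy: 271 - P = -1039 + 9P gives P* = 131, Q* = 140.
With the rebate, buyers effectively pay Pb = Ps − 65, where Ps is the price sellers receive.
Demand in terms of Ps becomes Qd = 271 − 1(Ps − 65) = 336 - Ps. Setting this equal to supply: 336 - Ps = -1039 + 9Ps, so Ps = 137.5.
Buyers pay Pb = 137.5 − 65 = 72.5; Q' = -1039 + 9·137.5 = 198.5.
Buyers' price falls by P* − Pb = 131 − 72.5 = 58.5; sellers' price rises by Ps − P* = 137.5 − 131 = 6.5.

Buyers gain £58.5 per unit; sellers gain £6.5 per unit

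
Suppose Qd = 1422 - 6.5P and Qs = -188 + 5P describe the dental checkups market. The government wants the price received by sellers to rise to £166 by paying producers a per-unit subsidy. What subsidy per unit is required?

Required subsidy s = £46 per unit

At a seller price of 166, quantity supplied is -188 + 5·166 = 642.
Buyers absorb 642 only when they pay Pb with 1422 − 6.5·Pb = 642, i.e. Pb = 120.
s = Ps − Pb = 166 − 120 = 46.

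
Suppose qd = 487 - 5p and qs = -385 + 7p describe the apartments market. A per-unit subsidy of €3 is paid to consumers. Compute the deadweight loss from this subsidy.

Deadweight loss = €13.125

Pre-subsidy: 487 - 5p = -385 + 7p gives p* = 218/3, q* = 371/3.
With the rebate, buyers effectively pay pb = ps − 3, where ps is the price sellers receive.
Demand in terms of ps becomes qd = 487 − 5(ps − 3) = 502 - 5ps. Setting this equal to supply: 502 - 5ps = -385 + 7ps, so ps = 887/12.
Buyers pay pb = 887/12 − 3 = 851/12; q' = -385 + 7·(887/12) = 1589/12.
The subsidy expands output by 1589/12 − 371/3 = 8.75 past the efficient level; on those units the gap between marginal cost and willingness to pay runs from 0 up to 3.
DWL = ½ × 3 × 8.75 = 13.125.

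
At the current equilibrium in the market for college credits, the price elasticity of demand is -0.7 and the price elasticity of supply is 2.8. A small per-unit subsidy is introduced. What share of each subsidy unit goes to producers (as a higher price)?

Producer share = 0.2

For a small subsidy around the equilibrium, the benefit split depends on the relative slopes, which at a point are proportional to the elasticities.
Buyer share = εs/(εs + |εd|) = 2.8/(2.8 + 0.7) = 0.8; seller share = |εd|/(εs + |εd|) = 0.2.
So producers capture 0.2 of the subsidy.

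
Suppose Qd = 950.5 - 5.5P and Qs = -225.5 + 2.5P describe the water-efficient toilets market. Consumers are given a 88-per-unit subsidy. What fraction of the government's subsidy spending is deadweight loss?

Pre-subsidy: 950.5 - 5.5P = -225.5 + 2.5P gives P* = 147, Q* = 142.
With the rebate, buyers effectively pay Pb = Ps − 88, where Ps is the price sellers receive.
Demand in terms of Ps becomes Qd = 950.5 − 5.5(Ps − 88) = 1434.5 - 5.5Ps. Setting this equal to supply: 1434.5 - 5.5Ps = -225.5 + 2.5Ps, so Ps = 207.5.
Buyers pay Pb = 207.5 − 88 = 119.5; Q' = -225.5 + 2.5·207.5 = 293.25.
ΔCS = ½(142 + 293.25)(147 − 119.5) = 5984.6875; ΔPS = ½(142 + 293.25)(207.5 − 147) = 13166.3125.
Government spending = 88 × 293.25 = 25806.
DWL = ½ × 88 × (293.25 − 142) = 6655; fraction = 6655 / 25806 = 605/2346.

DWL / government spending = 605/2346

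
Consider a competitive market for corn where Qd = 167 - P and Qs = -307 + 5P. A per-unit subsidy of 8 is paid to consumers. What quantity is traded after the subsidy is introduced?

Pre-subsidy: 167 - P = -307 + 5P gives P* = 79, Q* = 88.
With the rebate, buyers effectively pay Pb = Ps − 8, where Ps is the price sellers receive.
Demand in terms of Ps becomes Qd = 167 − 1(Ps − 8) = 175 - Ps. Setting this equal to supply: 175 - Ps = -307 + 5Ps, so Ps = 241/3.
Buyers pay Pb = 241/3 − 8 = 217/3; Q' = -307 + 5·(241/3) = 284/3.

Q' = 284/3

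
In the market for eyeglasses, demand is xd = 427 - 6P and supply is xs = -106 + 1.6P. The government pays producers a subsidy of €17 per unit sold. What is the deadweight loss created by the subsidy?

Deadweight loss = 3468/19

Pre-subsidy: 427 - 6P = -106 + 1.6P gives P* = 2665/38, x* = 118/19.
With the subsidy, sellers receive Ps = Pb + 17 for each unit, where Pb is the price buyers pay.
Supply in terms of Pb becomes xs = -106 + 1.6(Pb + 17) = -78.8 + 1.6Pb. Setting this equal to demand: 427 - 6Pb = -78.8 + 1.6Pb, so Pb = 2529/38.
Sellers receive Ps = 2529/38 + 17 = 3175/38; x' = 427 − 6·(2529/38) = 526/19.
The subsidy expands output by 526/19 − 118/19 = 408/19 past the efficient level; on those units the gap between marginal cost and willingness to pay runs from 0 up to 17.
DWL = ½ × 17 × 408/19 = 3468/19.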